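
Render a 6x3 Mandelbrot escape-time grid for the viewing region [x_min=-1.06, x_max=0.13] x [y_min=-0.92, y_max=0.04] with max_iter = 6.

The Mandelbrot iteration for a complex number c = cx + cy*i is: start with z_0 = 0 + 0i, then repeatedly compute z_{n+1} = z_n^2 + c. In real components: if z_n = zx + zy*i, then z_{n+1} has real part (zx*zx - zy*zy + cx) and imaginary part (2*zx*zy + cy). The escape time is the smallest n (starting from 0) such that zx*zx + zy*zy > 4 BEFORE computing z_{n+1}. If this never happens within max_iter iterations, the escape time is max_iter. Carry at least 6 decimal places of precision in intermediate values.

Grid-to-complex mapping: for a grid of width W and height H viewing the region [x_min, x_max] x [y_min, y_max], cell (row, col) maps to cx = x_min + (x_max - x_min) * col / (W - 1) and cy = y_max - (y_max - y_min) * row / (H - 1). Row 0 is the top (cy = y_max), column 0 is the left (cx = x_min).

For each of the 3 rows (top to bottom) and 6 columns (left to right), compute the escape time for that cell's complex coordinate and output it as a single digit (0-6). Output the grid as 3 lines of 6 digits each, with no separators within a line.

(row=0, col=0): c = -1.0600 + 0.0400i → escape time 6
(row=0, col=1): c = -0.8220 + 0.0400i → escape time 6
(row=0, col=2): c = -0.5840 + 0.0400i → escape time 6
(row=0, col=3): c = -0.3460 + 0.0400i → escape time 6
(row=0, col=4): c = -0.1080 + 0.0400i → escape time 6
(row=0, col=5): c = 0.1300 + 0.0400i → escape time 6
(row=1, col=0): c = -1.0600 + -0.4400i → escape time 5
(row=1, col=1): c = -0.8220 + -0.4400i → escape time 6
(row=1, col=2): c = -0.5840 + -0.4400i → escape time 6
(row=1, col=3): c = -0.3460 + -0.4400i → escape time 6
(row=1, col=4): c = -0.1080 + -0.4400i → escape time 6
(row=1, col=5): c = 0.1300 + -0.4400i → escape time 6
(row=2, col=0): c = -1.0600 + -0.9200i → escape time 3
(row=2, col=1): c = -0.8220 + -0.9200i → escape time 3
(row=2, col=2): c = -0.5840 + -0.9200i → escape time 4
(row=2, col=3): c = -0.3460 + -0.9200i → escape time 5
(row=2, col=4): c = -0.1080 + -0.9200i → escape time 6
(row=2, col=5): c = 0.1300 + -0.9200i → escape time 5

Answer: 666666
566666
334565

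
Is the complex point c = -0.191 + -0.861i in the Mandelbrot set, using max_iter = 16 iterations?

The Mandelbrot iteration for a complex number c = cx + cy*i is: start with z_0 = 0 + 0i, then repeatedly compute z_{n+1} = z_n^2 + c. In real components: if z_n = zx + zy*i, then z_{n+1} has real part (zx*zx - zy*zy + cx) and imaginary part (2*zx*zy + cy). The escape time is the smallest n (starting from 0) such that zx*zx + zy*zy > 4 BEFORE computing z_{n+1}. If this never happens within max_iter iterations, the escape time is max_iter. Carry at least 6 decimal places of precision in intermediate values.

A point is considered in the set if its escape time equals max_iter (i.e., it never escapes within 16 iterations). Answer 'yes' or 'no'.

z_0 = 0 + 0i, c = -0.1910 + -0.8610i
Iter 1: z = -0.1910 + -0.8610i, |z|^2 = 0.7778
Iter 2: z = -0.8958 + -0.5321i, |z|^2 = 1.0857
Iter 3: z = 0.3284 + 0.0923i, |z|^2 = 0.1164
Iter 4: z = -0.0917 + -0.8003i, |z|^2 = 0.6490
Iter 5: z = -0.8231 + -0.7142i, |z|^2 = 1.1877
Iter 6: z = -0.0236 + 0.3149i, |z|^2 = 0.0997
Iter 7: z = -0.2896 + -0.8758i, |z|^2 = 0.8510
Iter 8: z = -0.8743 + -0.3537i, |z|^2 = 0.8895
Iter 9: z = 0.4482 + -0.2425i, |z|^2 = 0.2597
Iter 10: z = -0.0489 + -1.0783i, |z|^2 = 1.1652
Iter 11: z = -1.3514 + -0.7555i, |z|^2 = 2.3972
Iter 12: z = 1.0647 + 1.1810i, |z|^2 = 2.5282
Iter 13: z = -0.4522 + 1.6537i, |z|^2 = 2.9391
Iter 14: z = -2.7211 + -2.3566i, |z|^2 = 12.9581
Escaped at iteration 14

Answer: no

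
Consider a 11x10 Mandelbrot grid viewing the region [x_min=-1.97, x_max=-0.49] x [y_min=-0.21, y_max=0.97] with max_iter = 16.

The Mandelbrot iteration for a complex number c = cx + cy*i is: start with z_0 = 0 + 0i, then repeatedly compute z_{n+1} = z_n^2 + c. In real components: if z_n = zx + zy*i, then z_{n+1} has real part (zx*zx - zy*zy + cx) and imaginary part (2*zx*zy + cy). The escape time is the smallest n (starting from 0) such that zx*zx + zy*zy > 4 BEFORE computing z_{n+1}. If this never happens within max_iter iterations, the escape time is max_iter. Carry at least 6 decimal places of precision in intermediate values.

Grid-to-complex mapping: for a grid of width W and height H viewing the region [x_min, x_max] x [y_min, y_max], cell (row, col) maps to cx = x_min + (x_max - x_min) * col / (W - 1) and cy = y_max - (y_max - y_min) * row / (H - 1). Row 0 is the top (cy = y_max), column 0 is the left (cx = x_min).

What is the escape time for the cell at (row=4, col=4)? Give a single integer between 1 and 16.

z_0 = 0 + 0i, c = -1.3780 + 0.4456i
Iter 1: z = -1.3780 + 0.4456i, |z|^2 = 2.0974
Iter 2: z = 0.3224 + -0.7824i, |z|^2 = 0.7161
Iter 3: z = -1.8862 + -0.0589i, |z|^2 = 3.5613
Iter 4: z = 2.1764 + 0.6677i, |z|^2 = 5.1824
Escaped at iteration 4

Answer: 4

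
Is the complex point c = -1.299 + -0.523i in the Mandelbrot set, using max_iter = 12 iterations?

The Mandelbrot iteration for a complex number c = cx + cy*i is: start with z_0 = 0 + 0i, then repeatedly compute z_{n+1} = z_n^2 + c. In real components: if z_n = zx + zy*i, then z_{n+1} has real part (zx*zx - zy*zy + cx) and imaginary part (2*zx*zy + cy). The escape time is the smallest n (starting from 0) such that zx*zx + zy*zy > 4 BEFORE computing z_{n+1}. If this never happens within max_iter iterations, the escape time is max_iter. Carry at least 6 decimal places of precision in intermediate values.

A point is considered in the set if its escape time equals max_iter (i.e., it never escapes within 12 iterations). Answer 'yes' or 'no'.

z_0 = 0 + 0i, c = -1.2990 + -0.5230i
Iter 1: z = -1.2990 + -0.5230i, |z|^2 = 1.9609
Iter 2: z = 0.1149 + 0.8358i, |z|^2 = 0.7117
Iter 3: z = -1.9843 + -0.3310i, |z|^2 = 4.0470
Escaped at iteration 3

Answer: no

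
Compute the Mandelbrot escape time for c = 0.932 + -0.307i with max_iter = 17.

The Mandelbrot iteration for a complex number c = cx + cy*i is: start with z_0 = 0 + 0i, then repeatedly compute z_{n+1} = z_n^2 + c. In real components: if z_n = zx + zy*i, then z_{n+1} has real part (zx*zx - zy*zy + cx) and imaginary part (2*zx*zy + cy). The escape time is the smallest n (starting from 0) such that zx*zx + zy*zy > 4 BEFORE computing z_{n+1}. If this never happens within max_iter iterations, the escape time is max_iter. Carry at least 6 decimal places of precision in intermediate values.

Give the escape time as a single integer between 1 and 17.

z_0 = 0 + 0i, c = 0.9320 + -0.3070i
Iter 1: z = 0.9320 + -0.3070i, |z|^2 = 0.9629
Iter 2: z = 1.7064 + -0.8792i, |z|^2 = 3.6848
Iter 3: z = 3.0706 + -3.3077i, |z|^2 = 20.3694
Escaped at iteration 3

Answer: 3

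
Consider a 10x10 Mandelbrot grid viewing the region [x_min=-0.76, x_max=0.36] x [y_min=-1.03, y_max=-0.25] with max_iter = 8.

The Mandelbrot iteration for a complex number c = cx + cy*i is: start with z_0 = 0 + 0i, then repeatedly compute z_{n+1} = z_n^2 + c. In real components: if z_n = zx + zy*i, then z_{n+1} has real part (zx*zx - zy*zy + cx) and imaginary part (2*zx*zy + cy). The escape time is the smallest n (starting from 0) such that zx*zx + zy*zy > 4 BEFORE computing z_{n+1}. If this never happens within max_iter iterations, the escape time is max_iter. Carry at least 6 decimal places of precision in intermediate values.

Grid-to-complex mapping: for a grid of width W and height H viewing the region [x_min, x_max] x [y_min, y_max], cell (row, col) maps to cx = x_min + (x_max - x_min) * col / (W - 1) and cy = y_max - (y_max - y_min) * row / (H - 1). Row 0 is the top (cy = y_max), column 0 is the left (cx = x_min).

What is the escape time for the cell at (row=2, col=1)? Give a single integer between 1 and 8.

Answer: 8

Derivation:
z_0 = 0 + 0i, c = -0.6356 + -0.4233i
Iter 1: z = -0.6356 + -0.4233i, |z|^2 = 0.5831
Iter 2: z = -0.4108 + 0.1148i, |z|^2 = 0.1820
Iter 3: z = -0.4799 + -0.5176i, |z|^2 = 0.4983
Iter 4: z = -0.6732 + 0.0735i, |z|^2 = 0.4586
Iter 5: z = -0.1878 + -0.5223i, |z|^2 = 0.3081
Iter 6: z = -0.8731 + -0.2271i, |z|^2 = 0.8139
Iter 7: z = 0.0752 + -0.0267i, |z|^2 = 0.0064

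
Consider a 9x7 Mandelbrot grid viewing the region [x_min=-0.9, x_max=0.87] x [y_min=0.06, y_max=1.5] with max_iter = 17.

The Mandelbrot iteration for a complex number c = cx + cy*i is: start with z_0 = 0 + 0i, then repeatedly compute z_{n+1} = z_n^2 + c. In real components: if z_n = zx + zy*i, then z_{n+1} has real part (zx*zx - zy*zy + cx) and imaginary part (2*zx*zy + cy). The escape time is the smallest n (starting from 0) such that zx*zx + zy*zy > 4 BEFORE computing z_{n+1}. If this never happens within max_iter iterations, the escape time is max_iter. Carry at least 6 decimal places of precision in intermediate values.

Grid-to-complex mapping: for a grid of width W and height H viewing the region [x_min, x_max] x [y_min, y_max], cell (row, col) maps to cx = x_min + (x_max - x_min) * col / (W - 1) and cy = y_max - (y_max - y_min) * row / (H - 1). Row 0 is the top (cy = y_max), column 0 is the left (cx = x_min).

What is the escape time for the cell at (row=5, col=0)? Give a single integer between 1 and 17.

Answer: 11

Derivation:
z_0 = 0 + 0i, c = -0.9000 + 0.3000i
Iter 1: z = -0.9000 + 0.3000i, |z|^2 = 0.9000
Iter 2: z = -0.1800 + -0.2400i, |z|^2 = 0.0900
Iter 3: z = -0.9252 + 0.3864i, |z|^2 = 1.0053
Iter 4: z = -0.1933 + -0.4150i, |z|^2 = 0.2096
Iter 5: z = -1.0349 + 0.4604i, |z|^2 = 1.2829
Iter 6: z = -0.0411 + -0.6530i, |z|^2 = 0.4281
Iter 7: z = -1.3247 + 0.3537i, |z|^2 = 1.8799
Iter 8: z = 0.7298 + -0.6370i, |z|^2 = 0.9383
Iter 9: z = -0.7732 + -0.6297i, |z|^2 = 0.9944
Iter 10: z = -0.6986 + 1.2738i, |z|^2 = 2.1107
Iter 11: z = -2.0345 + -1.4799i, |z|^2 = 6.3292
Escaped at iteration 11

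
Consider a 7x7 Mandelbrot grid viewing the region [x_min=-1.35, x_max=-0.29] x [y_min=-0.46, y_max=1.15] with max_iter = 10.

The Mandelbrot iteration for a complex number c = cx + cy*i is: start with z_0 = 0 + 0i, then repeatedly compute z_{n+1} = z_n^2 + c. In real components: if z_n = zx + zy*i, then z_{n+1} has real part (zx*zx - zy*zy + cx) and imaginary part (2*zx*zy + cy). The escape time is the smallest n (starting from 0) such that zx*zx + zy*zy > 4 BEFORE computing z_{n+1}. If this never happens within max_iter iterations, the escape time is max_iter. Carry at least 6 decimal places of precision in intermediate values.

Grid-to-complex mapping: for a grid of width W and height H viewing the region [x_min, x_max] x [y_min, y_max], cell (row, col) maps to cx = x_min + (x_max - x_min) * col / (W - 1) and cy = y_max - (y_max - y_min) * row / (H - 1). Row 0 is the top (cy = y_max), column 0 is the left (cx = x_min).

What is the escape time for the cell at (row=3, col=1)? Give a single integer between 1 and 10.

z_0 = 0 + 0i, c = -1.1733 + 0.3450i
Iter 1: z = -1.1733 + 0.3450i, |z|^2 = 1.4957
Iter 2: z = 0.0844 + -0.4646i, |z|^2 = 0.2230
Iter 3: z = -1.3821 + 0.2666i, |z|^2 = 1.9812
Iter 4: z = 0.6657 + -0.3920i, |z|^2 = 0.5968
Iter 5: z = -0.8838 + -0.1769i, |z|^2 = 0.8124
Iter 6: z = -0.4235 + 0.6577i, |z|^2 = 0.6118
Iter 7: z = -1.4265 + -0.2120i, |z|^2 = 2.0799
Iter 8: z = 0.8166 + 0.9499i, |z|^2 = 1.5691
Iter 9: z = -1.4087 + 1.8964i, |z|^2 = 5.5806
Escaped at iteration 9

Answer: 9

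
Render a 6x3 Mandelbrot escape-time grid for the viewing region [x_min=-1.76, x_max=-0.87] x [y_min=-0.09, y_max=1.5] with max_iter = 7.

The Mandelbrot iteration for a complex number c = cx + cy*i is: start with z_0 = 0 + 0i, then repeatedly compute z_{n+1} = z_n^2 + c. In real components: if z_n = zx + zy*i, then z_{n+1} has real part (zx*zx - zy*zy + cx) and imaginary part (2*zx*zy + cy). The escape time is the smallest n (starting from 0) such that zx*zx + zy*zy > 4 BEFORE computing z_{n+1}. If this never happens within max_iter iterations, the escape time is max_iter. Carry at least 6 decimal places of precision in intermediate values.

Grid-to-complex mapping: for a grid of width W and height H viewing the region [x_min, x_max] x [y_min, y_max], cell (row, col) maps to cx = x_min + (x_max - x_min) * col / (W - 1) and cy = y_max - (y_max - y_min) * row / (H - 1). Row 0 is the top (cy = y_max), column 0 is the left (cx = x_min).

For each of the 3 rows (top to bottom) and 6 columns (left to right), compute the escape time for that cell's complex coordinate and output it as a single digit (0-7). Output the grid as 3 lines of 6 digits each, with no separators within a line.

Answer: 111222
333334
467777

Derivation:
(row=0, col=0): c = -1.7600 + 1.5000i → escape time 1
(row=0, col=1): c = -1.5820 + 1.5000i → escape time 1
(row=0, col=2): c = -1.4040 + 1.5000i → escape time 1
(row=0, col=3): c = -1.2260 + 1.5000i → escape time 2
(row=0, col=4): c = -1.0480 + 1.5000i → escape time 2
(row=0, col=5): c = -0.8700 + 1.5000i → escape time 2
(row=1, col=0): c = -1.7600 + 0.7050i → escape time 3
(row=1, col=1): c = -1.5820 + 0.7050i → escape time 3
(row=1, col=2): c = -1.4040 + 0.7050i → escape time 3
(row=1, col=3): c = -1.2260 + 0.7050i → escape time 3
(row=1, col=4): c = -1.0480 + 0.7050i → escape time 3
(row=1, col=5): c = -0.8700 + 0.7050i → escape time 4
(row=2, col=0): c = -1.7600 + -0.0900i → escape time 4
(row=2, col=1): c = -1.5820 + -0.0900i → escape time 6
(row=2, col=2): c = -1.4040 + -0.0900i → escape time 7
(row=2, col=3): c = -1.2260 + -0.0900i → escape time 7
(row=2, col=4): c = -1.0480 + -0.0900i → escape time 7
(row=2, col=5): c = -0.8700 + -0.0900i → escape time 7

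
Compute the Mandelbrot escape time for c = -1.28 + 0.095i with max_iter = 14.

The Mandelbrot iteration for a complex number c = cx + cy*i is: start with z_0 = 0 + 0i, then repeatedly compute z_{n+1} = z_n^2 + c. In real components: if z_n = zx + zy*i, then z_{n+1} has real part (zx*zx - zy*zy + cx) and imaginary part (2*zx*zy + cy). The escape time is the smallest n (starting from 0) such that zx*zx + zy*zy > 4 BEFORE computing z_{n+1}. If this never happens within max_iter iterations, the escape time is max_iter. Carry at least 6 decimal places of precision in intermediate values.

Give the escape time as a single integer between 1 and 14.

Answer: 14

Derivation:
z_0 = 0 + 0i, c = -1.2800 + 0.0950i
Iter 1: z = -1.2800 + 0.0950i, |z|^2 = 1.6474
Iter 2: z = 0.3494 + -0.1482i, |z|^2 = 0.1440
Iter 3: z = -1.1799 + -0.0086i, |z|^2 = 1.3922
Iter 4: z = 0.1121 + 0.1152i, |z|^2 = 0.0258
Iter 5: z = -1.2807 + 0.1208i, |z|^2 = 1.6548
Iter 6: z = 0.3456 + -0.2145i, |z|^2 = 0.1654
Iter 7: z = -1.2066 + -0.0532i, |z|^2 = 1.4586
Iter 8: z = 0.1729 + 0.2235i, |z|^2 = 0.0799
Iter 9: z = -1.3000 + 0.1723i, |z|^2 = 1.7198
Iter 10: z = 0.3804 + -0.3530i, |z|^2 = 0.2693
Iter 11: z = -1.2599 + -0.1736i, |z|^2 = 1.6175
Iter 12: z = 0.2772 + 0.5324i, |z|^2 = 0.3603
Iter 13: z = -1.4866 + 0.3902i, |z|^2 = 2.3621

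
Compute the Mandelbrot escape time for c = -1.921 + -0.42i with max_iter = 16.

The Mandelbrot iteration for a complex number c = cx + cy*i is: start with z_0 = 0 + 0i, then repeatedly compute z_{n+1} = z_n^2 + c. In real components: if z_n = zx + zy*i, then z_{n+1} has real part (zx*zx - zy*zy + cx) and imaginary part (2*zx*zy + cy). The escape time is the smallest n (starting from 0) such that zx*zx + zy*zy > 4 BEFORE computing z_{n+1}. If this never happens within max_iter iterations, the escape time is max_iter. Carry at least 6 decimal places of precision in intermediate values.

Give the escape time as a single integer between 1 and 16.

Answer: 3

Derivation:
z_0 = 0 + 0i, c = -1.9210 + -0.4200i
Iter 1: z = -1.9210 + -0.4200i, |z|^2 = 3.8666
Iter 2: z = 1.5928 + 1.1936i, |z|^2 = 3.9619
Iter 3: z = -0.8086 + 3.3826i, |z|^2 = 12.0956
Escaped at iteration 3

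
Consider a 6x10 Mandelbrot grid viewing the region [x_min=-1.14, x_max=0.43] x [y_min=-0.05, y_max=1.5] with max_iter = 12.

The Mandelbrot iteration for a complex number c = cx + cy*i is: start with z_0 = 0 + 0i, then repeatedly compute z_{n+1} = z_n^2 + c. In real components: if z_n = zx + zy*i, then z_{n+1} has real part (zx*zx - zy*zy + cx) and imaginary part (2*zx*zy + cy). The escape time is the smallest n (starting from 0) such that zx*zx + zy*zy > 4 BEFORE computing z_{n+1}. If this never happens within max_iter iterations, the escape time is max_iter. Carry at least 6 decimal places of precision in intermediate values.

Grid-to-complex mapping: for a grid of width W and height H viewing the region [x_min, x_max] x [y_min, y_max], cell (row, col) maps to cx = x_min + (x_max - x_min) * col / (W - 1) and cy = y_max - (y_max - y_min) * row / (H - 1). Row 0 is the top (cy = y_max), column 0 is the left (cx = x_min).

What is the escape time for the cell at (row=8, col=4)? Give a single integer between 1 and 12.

Answer: 12

Derivation:
z_0 = 0 + 0i, c = 0.1160 + 0.1222i
Iter 1: z = 0.1160 + 0.1222i, |z|^2 = 0.0284
Iter 2: z = 0.1145 + 0.1506i, |z|^2 = 0.0358
Iter 3: z = 0.1064 + 0.1567i, |z|^2 = 0.0359
Iter 4: z = 0.1028 + 0.1556i, |z|^2 = 0.0348
Iter 5: z = 0.1024 + 0.1542i, |z|^2 = 0.0343
Iter 6: z = 0.1027 + 0.1538i, |z|^2 = 0.0342
Iter 7: z = 0.1029 + 0.1538i, |z|^2 = 0.0342
Iter 8: z = 0.1029 + 0.1539i, |z|^2 = 0.0343
Iter 9: z = 0.1029 + 0.1539i, |z|^2 = 0.0343
Iter 10: z = 0.1029 + 0.1539i, |z|^2 = 0.0343
Iter 11: z = 0.1029 + 0.1539i, |z|^2 = 0.0343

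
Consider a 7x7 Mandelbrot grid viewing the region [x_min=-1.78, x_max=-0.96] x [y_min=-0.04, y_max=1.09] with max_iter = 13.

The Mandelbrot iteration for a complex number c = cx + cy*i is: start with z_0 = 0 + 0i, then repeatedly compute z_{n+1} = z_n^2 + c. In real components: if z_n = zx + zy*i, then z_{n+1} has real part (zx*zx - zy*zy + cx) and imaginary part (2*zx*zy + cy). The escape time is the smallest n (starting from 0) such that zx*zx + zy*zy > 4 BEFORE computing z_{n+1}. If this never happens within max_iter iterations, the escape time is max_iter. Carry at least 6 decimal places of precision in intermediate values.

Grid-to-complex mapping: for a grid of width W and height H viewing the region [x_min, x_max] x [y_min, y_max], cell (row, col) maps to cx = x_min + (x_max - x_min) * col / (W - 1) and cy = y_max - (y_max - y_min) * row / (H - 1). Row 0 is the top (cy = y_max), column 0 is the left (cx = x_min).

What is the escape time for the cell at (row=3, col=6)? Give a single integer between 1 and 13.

Answer: 5

Derivation:
z_0 = 0 + 0i, c = -0.9600 + 0.5250i
Iter 1: z = -0.9600 + 0.5250i, |z|^2 = 1.1972
Iter 2: z = -0.3140 + -0.4830i, |z|^2 = 0.3319
Iter 3: z = -1.0947 + 0.8283i, |z|^2 = 1.8845
Iter 4: z = -0.4478 + -1.2885i, |z|^2 = 1.8609
Iter 5: z = -2.4198 + 1.6791i, |z|^2 = 8.6749
Escaped at iteration 5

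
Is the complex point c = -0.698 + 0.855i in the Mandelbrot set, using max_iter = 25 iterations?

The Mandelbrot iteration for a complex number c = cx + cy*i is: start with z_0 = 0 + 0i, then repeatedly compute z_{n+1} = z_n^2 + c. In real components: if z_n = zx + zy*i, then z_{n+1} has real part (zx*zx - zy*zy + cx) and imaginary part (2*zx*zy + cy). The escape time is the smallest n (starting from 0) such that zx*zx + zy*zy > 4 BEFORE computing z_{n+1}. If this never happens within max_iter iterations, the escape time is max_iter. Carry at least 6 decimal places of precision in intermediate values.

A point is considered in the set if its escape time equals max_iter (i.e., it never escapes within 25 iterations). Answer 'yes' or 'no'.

z_0 = 0 + 0i, c = -0.6980 + 0.8550i
Iter 1: z = -0.6980 + 0.8550i, |z|^2 = 1.2182
Iter 2: z = -0.9418 + -0.3386i, |z|^2 = 1.0017
Iter 3: z = 0.0744 + 1.4928i, |z|^2 = 2.2339
Iter 4: z = -2.9208 + 1.0771i, |z|^2 = 9.6913
Escaped at iteration 4

Answer: no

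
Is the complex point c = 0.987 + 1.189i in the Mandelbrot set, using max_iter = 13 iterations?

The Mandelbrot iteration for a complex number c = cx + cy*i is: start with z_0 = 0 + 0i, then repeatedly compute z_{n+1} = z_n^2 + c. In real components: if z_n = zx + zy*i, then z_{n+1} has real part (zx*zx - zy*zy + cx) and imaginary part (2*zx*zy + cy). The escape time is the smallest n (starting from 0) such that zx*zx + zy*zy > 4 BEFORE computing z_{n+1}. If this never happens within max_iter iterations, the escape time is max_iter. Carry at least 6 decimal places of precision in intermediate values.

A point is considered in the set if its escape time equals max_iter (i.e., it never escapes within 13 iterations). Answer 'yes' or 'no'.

Answer: no

Derivation:
z_0 = 0 + 0i, c = 0.9870 + 1.1890i
Iter 1: z = 0.9870 + 1.1890i, |z|^2 = 2.3879
Iter 2: z = 0.5474 + 3.5361i, |z|^2 = 12.8036
Escaped at iteration 2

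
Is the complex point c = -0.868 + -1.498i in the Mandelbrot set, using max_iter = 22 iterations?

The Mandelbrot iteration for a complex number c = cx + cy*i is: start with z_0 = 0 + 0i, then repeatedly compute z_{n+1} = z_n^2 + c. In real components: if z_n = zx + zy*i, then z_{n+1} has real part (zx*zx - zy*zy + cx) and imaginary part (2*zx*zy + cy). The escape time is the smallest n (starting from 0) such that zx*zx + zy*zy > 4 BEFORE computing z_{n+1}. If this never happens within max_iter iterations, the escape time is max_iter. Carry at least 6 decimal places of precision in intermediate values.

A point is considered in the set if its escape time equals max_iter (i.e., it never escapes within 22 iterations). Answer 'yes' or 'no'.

z_0 = 0 + 0i, c = -0.8680 + -1.4980i
Iter 1: z = -0.8680 + -1.4980i, |z|^2 = 2.9974
Iter 2: z = -2.3586 + 1.1025i, |z|^2 = 6.7785
Escaped at iteration 2

Answer: no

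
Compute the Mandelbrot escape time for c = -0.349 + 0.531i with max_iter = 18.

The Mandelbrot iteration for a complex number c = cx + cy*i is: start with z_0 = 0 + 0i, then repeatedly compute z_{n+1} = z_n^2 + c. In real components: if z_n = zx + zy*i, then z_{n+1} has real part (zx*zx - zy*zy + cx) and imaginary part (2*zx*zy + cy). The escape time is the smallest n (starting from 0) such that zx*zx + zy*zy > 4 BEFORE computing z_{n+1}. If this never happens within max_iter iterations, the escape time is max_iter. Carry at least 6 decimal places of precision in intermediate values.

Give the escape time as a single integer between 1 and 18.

Answer: 18

Derivation:
z_0 = 0 + 0i, c = -0.3490 + 0.5310i
Iter 1: z = -0.3490 + 0.5310i, |z|^2 = 0.4038
Iter 2: z = -0.5092 + 0.1604i, |z|^2 = 0.2850
Iter 3: z = -0.1155 + 0.3677i, |z|^2 = 0.1485
Iter 4: z = -0.4709 + 0.4461i, |z|^2 = 0.4207
Iter 5: z = -0.3263 + 0.1109i, |z|^2 = 0.1188
Iter 6: z = -0.2548 + 0.4586i, |z|^2 = 0.2753
Iter 7: z = -0.4944 + 0.2972i, |z|^2 = 0.3328
Iter 8: z = -0.1929 + 0.2371i, |z|^2 = 0.0934
Iter 9: z = -0.3680 + 0.4395i, |z|^2 = 0.3286
Iter 10: z = -0.4068 + 0.2075i, |z|^2 = 0.2085
Iter 11: z = -0.2266 + 0.3622i, |z|^2 = 0.1825
Iter 12: z = -0.4288 + 0.3668i, |z|^2 = 0.3185
Iter 13: z = -0.2997 + 0.2164i, |z|^2 = 0.1366
Iter 14: z = -0.3060 + 0.4013i, |z|^2 = 0.2547
Iter 15: z = -0.4164 + 0.2854i, |z|^2 = 0.2548
Iter 16: z = -0.2571 + 0.2933i, |z|^2 = 0.1521
Iter 17: z = -0.3690 + 0.3802i, |z|^2 = 0.2807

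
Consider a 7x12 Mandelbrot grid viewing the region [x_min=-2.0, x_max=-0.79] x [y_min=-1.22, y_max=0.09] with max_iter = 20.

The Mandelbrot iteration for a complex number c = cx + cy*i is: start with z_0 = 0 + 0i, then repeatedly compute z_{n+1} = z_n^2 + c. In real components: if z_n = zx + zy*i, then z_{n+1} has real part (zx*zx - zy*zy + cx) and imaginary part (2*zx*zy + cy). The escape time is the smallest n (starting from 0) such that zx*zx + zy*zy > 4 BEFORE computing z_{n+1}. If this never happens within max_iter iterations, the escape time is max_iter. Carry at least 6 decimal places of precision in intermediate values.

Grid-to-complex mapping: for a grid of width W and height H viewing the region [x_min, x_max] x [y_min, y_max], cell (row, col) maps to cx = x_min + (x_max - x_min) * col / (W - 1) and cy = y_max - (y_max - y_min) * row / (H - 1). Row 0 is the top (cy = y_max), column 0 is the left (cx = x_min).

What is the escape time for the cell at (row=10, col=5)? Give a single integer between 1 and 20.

z_0 = 0 + 0i, c = -0.9917 + -1.1009i
Iter 1: z = -0.9917 + -1.1009i, |z|^2 = 2.1954
Iter 2: z = -1.2203 + 1.0826i, |z|^2 = 2.6610
Iter 3: z = -0.6746 + -3.7429i, |z|^2 = 14.4646
Escaped at iteration 3

Answer: 3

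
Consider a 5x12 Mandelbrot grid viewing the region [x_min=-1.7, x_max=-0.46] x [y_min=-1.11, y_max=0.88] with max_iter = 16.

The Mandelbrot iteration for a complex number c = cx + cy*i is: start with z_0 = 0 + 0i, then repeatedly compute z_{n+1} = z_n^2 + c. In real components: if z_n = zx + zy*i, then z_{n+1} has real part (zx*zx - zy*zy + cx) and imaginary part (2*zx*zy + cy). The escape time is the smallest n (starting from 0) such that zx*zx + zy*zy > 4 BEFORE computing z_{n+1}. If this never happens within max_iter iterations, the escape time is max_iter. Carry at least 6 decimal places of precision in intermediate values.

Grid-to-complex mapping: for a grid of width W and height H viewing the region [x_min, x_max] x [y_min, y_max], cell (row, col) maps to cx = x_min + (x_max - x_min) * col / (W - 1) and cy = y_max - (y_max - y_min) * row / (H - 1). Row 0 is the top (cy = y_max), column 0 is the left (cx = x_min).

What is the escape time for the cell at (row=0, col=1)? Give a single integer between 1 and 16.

Answer: 3

Derivation:
z_0 = 0 + 0i, c = -1.3900 + 0.8800i
Iter 1: z = -1.3900 + 0.8800i, |z|^2 = 2.7065
Iter 2: z = -0.2323 + -1.5664i, |z|^2 = 2.5076
Iter 3: z = -3.7896 + 1.6077i, |z|^2 = 16.9463
Escaped at iteration 3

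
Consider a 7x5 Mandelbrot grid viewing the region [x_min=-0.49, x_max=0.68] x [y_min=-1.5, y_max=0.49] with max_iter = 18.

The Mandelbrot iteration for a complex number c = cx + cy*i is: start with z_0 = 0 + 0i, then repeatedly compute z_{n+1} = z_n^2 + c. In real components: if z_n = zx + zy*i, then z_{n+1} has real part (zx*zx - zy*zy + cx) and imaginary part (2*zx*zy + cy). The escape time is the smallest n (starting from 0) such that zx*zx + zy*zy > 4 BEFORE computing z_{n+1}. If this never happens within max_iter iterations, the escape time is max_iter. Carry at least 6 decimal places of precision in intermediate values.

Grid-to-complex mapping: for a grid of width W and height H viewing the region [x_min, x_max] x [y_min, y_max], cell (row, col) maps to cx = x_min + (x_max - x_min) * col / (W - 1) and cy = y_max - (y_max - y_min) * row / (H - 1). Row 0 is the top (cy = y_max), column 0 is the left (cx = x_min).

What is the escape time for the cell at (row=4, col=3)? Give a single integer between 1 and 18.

z_0 = 0 + 0i, c = 0.0950 + -1.5000i
Iter 1: z = 0.0950 + -1.5000i, |z|^2 = 2.2590
Iter 2: z = -2.1460 + -1.7850i, |z|^2 = 7.7914
Escaped at iteration 2

Answer: 2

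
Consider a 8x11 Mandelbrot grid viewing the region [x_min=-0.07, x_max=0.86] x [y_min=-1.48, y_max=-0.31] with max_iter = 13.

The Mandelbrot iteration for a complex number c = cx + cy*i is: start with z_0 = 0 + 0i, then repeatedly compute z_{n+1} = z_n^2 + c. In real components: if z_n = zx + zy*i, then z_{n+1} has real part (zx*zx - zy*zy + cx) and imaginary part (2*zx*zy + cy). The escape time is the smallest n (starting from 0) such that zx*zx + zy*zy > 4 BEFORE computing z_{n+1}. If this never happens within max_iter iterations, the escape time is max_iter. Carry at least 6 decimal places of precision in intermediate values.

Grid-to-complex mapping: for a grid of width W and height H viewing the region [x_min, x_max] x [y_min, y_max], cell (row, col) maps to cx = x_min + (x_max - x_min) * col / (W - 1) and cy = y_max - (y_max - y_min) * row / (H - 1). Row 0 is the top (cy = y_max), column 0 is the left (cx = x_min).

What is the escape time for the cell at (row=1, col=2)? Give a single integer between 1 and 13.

Answer: 13

Derivation:
z_0 = 0 + 0i, c = 0.1957 + -0.4270i
Iter 1: z = 0.1957 + -0.4270i, |z|^2 = 0.2206
Iter 2: z = 0.0517 + -0.5941i, |z|^2 = 0.3557
Iter 3: z = -0.1546 + -0.4884i, |z|^2 = 0.2625
Iter 4: z = -0.0189 + -0.2760i, |z|^2 = 0.0765
Iter 5: z = 0.1199 + -0.4165i, |z|^2 = 0.1879
Iter 6: z = 0.0366 + -0.5269i, |z|^2 = 0.2790
Iter 7: z = -0.0806 + -0.4655i, |z|^2 = 0.2232
Iter 8: z = -0.0145 + -0.3520i, |z|^2 = 0.1241
Iter 9: z = 0.0720 + -0.4168i, |z|^2 = 0.1789
Iter 10: z = 0.0272 + -0.4870i, |z|^2 = 0.2380
Iter 11: z = -0.0408 + -0.4535i, |z|^2 = 0.2073
Iter 12: z = -0.0083 + -0.3900i, |z|^2 = 0.1522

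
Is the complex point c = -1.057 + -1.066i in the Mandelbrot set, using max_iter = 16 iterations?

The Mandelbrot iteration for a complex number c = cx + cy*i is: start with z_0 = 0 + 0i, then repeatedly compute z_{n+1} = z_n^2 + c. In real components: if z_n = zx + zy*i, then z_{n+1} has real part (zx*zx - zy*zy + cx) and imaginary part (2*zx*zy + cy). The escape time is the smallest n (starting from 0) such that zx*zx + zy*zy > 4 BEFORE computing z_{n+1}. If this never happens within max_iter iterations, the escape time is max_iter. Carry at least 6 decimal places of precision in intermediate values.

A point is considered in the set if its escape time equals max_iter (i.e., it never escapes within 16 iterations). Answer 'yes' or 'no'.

z_0 = 0 + 0i, c = -1.0570 + -1.0660i
Iter 1: z = -1.0570 + -1.0660i, |z|^2 = 2.2536
Iter 2: z = -1.0761 + 1.1875i, |z|^2 = 2.5682
Iter 3: z = -1.3092 + -3.6218i, |z|^2 = 14.8315
Escaped at iteration 3

Answer: no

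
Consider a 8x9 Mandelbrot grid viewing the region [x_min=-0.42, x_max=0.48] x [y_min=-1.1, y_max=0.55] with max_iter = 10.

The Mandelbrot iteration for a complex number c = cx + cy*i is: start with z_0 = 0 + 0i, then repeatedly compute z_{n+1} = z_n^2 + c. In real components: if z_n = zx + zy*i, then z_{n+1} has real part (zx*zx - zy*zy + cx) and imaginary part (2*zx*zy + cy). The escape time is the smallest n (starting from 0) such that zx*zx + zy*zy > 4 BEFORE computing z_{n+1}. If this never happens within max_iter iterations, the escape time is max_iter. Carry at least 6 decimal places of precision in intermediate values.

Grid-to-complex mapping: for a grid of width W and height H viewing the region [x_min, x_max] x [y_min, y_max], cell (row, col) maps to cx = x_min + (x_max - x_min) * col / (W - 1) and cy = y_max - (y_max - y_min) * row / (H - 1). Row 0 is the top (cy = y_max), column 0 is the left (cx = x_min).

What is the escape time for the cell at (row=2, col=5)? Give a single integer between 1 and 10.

Answer: 10

Derivation:
z_0 = 0 + 0i, c = 0.2229 + 0.1375i
Iter 1: z = 0.2229 + 0.1375i, |z|^2 = 0.0686
Iter 2: z = 0.2536 + 0.1988i, |z|^2 = 0.1038
Iter 3: z = 0.2477 + 0.2383i, |z|^2 = 0.1181
Iter 4: z = 0.2274 + 0.2556i, |z|^2 = 0.1170
Iter 5: z = 0.2093 + 0.2537i, |z|^2 = 0.1082
Iter 6: z = 0.2023 + 0.2437i, |z|^2 = 0.1003
Iter 7: z = 0.2044 + 0.2361i, |z|^2 = 0.0975
Iter 8: z = 0.2089 + 0.2340i, |z|^2 = 0.0984
Iter 9: z = 0.2117 + 0.2353i, |z|^2 = 0.1002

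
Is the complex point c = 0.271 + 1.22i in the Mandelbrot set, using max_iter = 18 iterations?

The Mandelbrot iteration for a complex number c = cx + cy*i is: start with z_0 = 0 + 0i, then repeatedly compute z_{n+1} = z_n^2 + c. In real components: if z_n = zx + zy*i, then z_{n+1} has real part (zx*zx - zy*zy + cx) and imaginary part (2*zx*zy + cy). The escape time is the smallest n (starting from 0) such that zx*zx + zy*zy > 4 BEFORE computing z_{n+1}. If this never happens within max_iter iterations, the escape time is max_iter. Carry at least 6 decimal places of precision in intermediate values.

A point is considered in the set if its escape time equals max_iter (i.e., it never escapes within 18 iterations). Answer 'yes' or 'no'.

z_0 = 0 + 0i, c = 0.2710 + 1.2200i
Iter 1: z = 0.2710 + 1.2200i, |z|^2 = 1.5618
Iter 2: z = -1.1440 + 1.8812i, |z|^2 = 4.8477
Escaped at iteration 2

Answer: no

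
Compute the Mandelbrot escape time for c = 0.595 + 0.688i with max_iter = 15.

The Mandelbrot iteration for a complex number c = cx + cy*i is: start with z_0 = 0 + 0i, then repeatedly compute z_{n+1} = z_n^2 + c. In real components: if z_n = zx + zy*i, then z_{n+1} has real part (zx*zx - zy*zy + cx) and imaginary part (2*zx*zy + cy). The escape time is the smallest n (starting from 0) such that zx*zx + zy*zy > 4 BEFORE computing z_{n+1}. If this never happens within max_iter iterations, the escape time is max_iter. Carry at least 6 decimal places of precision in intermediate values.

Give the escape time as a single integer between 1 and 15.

z_0 = 0 + 0i, c = 0.5950 + 0.6880i
Iter 1: z = 0.5950 + 0.6880i, |z|^2 = 0.8274
Iter 2: z = 0.4757 + 1.5067i, |z|^2 = 2.4965
Iter 3: z = -1.4489 + 2.1214i, |z|^2 = 6.5999
Escaped at iteration 3

Answer: 3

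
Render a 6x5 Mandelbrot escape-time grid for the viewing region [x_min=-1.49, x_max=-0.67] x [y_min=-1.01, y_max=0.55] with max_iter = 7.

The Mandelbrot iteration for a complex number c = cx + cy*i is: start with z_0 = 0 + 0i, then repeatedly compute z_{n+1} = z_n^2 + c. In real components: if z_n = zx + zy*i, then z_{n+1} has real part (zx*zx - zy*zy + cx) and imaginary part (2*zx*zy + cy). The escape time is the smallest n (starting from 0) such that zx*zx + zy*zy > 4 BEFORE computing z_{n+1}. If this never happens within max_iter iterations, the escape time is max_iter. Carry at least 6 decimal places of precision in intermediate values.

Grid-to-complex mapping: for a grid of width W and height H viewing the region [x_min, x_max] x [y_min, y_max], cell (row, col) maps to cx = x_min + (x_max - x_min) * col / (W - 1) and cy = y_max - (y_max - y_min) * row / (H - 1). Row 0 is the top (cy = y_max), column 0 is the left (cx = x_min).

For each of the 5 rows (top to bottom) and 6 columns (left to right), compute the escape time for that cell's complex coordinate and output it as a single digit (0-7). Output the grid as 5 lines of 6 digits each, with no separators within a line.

Answer: 334557
577777
577777
333457
233333

Derivation:
(row=0, col=0): c = -1.4900 + 0.5500i → escape time 3
(row=0, col=1): c = -1.3260 + 0.5500i → escape time 3
(row=0, col=2): c = -1.1620 + 0.5500i → escape time 4
(row=0, col=3): c = -0.9980 + 0.5500i → escape time 5
(row=0, col=4): c = -0.8340 + 0.5500i → escape time 5
(row=0, col=5): c = -0.6700 + 0.5500i → escape time 7
(row=1, col=0): c = -1.4900 + 0.1600i → escape time 5
(row=1, col=1): c = -1.3260 + 0.1600i → escape time 7
(row=1, col=2): c = -1.1620 + 0.1600i → escape time 7
(row=1, col=3): c = -0.9980 + 0.1600i → escape time 7
(row=1, col=4): c = -0.8340 + 0.1600i → escape time 7
(row=1, col=5): c = -0.6700 + 0.1600i → escape time 7
(row=2, col=0): c = -1.4900 + -0.2300i → escape time 5
(row=2, col=1): c = -1.3260 + -0.2300i → escape time 7
(row=2, col=2): c = -1.1620 + -0.2300i → escape time 7
(row=2, col=3): c = -0.9980 + -0.2300i → escape time 7
(row=2, col=4): c = -0.8340 + -0.2300i → escape time 7
(row=2, col=5): c = -0.6700 + -0.2300i → escape time 7
(row=3, col=0): c = -1.4900 + -0.6200i → escape time 3
(row=3, col=1): c = -1.3260 + -0.6200i → escape time 3
(row=3, col=2): c = -1.1620 + -0.6200i → escape time 3
(row=3, col=3): c = -0.9980 + -0.6200i → escape time 4
(row=3, col=4): c = -0.8340 + -0.6200i → escape time 5
(row=3, col=5): c = -0.6700 + -0.6200i → escape time 7
(row=4, col=0): c = -1.4900 + -1.0100i → escape time 2
(row=4, col=1): c = -1.3260 + -1.0100i → escape time 3
(row=4, col=2): c = -1.1620 + -1.0100i → escape time 3
(row=4, col=3): c = -0.9980 + -1.0100i → escape time 3
(row=4, col=4): c = -0.8340 + -1.0100i → escape time 3
(row=4, col=5): c = -0.6700 + -1.0100i → escape time 3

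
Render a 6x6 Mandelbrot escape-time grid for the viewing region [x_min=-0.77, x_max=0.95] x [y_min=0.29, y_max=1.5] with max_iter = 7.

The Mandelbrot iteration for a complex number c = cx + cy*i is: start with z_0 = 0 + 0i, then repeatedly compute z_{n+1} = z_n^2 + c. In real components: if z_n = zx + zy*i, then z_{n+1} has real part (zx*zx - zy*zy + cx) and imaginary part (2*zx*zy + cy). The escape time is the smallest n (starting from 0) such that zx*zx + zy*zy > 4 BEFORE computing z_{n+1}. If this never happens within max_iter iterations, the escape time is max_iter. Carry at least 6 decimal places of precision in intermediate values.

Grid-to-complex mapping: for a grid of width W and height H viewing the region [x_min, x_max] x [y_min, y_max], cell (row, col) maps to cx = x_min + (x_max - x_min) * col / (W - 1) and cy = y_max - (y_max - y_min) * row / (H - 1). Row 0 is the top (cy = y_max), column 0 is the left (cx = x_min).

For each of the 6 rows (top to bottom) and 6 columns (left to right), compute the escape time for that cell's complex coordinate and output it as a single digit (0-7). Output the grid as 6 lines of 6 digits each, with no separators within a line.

Answer: 222222
333222
347322
467532
677732
777743

Derivation:
(row=0, col=0): c = -0.7700 + 1.5000i → escape time 2
(row=0, col=1): c = -0.4260 + 1.5000i → escape time 2
(row=0, col=2): c = -0.0820 + 1.5000i → escape time 2
(row=0, col=3): c = 0.2620 + 1.5000i → escape time 2
(row=0, col=4): c = 0.6060 + 1.5000i → escape time 2
(row=0, col=5): c = 0.9500 + 1.5000i → escape time 2
(row=1, col=0): c = -0.7700 + 1.2580i → escape time 3
(row=1, col=1): c = -0.4260 + 1.2580i → escape time 3
(row=1, col=2): c = -0.0820 + 1.2580i → escape time 3
(row=1, col=3): c = 0.2620 + 1.2580i → escape time 2
(row=1, col=4): c = 0.6060 + 1.2580i → escape time 2
(row=1, col=5): c = 0.9500 + 1.2580i → escape time 2
(row=2, col=0): c = -0.7700 + 1.0160i → escape time 3
(row=2, col=1): c = -0.4260 + 1.0160i → escape time 4
(row=2, col=2): c = -0.0820 + 1.0160i → escape time 7
(row=2, col=3): c = 0.2620 + 1.0160i → escape time 3
(row=2, col=4): c = 0.6060 + 1.0160i → escape time 2
(row=2, col=5): c = 0.9500 + 1.0160i → escape time 2
(row=3, col=0): c = -0.7700 + 0.7740i → escape time 4
(row=3, col=1): c = -0.4260 + 0.7740i → escape time 6
(row=3, col=2): c = -0.0820 + 0.7740i → escape time 7
(row=3, col=3): c = 0.2620 + 0.7740i → escape time 5
(row=3, col=4): c = 0.6060 + 0.7740i → escape time 3
(row=3, col=5): c = 0.9500 + 0.7740i → escape time 2
(row=4, col=0): c = -0.7700 + 0.5320i → escape time 6
(row=4, col=1): c = -0.4260 + 0.5320i → escape time 7
(row=4, col=2): c = -0.0820 + 0.5320i → escape time 7
(row=4, col=3): c = 0.2620 + 0.5320i → escape time 7
(row=4, col=4): c = 0.6060 + 0.5320i → escape time 3
(row=4, col=5): c = 0.9500 + 0.5320i → escape time 2
(row=5, col=0): c = -0.7700 + 0.2900i → escape time 7
(row=5, col=1): c = -0.4260 + 0.2900i → escape time 7
(row=5, col=2): c = -0.0820 + 0.2900i → escape time 7
(row=5, col=3): c = 0.2620 + 0.2900i → escape time 7
(row=5, col=4): c = 0.6060 + 0.2900i → escape time 4
(row=5, col=5): c = 0.9500 + 0.2900i → escape time 3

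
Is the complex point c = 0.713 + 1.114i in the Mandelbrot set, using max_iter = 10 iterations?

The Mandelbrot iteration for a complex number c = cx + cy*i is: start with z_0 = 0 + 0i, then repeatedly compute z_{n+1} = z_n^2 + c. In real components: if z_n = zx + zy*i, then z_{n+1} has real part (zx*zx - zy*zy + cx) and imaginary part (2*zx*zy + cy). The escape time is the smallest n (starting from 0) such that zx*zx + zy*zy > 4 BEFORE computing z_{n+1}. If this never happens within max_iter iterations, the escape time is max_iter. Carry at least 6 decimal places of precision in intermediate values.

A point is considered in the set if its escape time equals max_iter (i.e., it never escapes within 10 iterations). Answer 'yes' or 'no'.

z_0 = 0 + 0i, c = 0.7130 + 1.1140i
Iter 1: z = 0.7130 + 1.1140i, |z|^2 = 1.7494
Iter 2: z = -0.0196 + 2.7026i, |z|^2 = 7.3042
Escaped at iteration 2

Answer: no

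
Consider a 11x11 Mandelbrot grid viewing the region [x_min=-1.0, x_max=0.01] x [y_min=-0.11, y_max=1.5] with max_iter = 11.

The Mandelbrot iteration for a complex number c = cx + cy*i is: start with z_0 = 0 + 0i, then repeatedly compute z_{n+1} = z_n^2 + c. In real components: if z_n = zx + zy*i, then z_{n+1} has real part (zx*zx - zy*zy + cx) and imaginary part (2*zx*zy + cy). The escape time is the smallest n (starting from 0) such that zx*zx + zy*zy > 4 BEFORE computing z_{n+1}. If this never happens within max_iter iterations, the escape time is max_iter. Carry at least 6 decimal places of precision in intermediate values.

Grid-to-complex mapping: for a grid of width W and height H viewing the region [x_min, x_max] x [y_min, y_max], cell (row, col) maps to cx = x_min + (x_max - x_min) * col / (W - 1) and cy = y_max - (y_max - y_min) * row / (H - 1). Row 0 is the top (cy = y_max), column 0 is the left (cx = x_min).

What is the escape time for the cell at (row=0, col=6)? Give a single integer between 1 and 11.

Answer: 2

Derivation:
z_0 = 0 + 0i, c = -0.3940 + 1.5000i
Iter 1: z = -0.3940 + 1.5000i, |z|^2 = 2.4052
Iter 2: z = -2.4888 + 0.3180i, |z|^2 = 6.2951
Escaped at iteration 2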